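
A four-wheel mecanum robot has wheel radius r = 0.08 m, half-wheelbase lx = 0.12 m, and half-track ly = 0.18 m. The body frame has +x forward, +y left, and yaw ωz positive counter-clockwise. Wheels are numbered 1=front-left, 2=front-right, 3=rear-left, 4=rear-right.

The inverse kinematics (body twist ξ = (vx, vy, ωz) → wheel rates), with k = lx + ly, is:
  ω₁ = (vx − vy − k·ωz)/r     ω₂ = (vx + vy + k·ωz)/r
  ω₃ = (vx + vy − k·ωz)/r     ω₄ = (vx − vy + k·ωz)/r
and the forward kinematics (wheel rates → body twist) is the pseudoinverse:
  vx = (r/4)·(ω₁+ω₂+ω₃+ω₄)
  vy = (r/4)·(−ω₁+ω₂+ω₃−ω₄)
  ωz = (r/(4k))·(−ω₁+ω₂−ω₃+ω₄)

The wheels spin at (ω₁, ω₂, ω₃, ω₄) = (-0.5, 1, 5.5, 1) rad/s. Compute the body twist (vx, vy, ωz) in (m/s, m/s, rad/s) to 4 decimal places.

k = lx + ly = 0.12 + 0.18 = 0.3000
ω₁+ω₂+ω₃+ω₄ = 7.0000  →  vx = (0.08/4)·7.0000 = 0.1400
−ω₁+ω₂+ω₃−ω₄ = 6.0000  →  vy = (0.08/4)·6.0000 = 0.1200
−ω₁+ω₂−ω₃+ω₄ = -3.0000  →  ωz = (0.08/1.2000)·-3.0000 = -0.2000

(0.1400, 0.1200, -0.2000)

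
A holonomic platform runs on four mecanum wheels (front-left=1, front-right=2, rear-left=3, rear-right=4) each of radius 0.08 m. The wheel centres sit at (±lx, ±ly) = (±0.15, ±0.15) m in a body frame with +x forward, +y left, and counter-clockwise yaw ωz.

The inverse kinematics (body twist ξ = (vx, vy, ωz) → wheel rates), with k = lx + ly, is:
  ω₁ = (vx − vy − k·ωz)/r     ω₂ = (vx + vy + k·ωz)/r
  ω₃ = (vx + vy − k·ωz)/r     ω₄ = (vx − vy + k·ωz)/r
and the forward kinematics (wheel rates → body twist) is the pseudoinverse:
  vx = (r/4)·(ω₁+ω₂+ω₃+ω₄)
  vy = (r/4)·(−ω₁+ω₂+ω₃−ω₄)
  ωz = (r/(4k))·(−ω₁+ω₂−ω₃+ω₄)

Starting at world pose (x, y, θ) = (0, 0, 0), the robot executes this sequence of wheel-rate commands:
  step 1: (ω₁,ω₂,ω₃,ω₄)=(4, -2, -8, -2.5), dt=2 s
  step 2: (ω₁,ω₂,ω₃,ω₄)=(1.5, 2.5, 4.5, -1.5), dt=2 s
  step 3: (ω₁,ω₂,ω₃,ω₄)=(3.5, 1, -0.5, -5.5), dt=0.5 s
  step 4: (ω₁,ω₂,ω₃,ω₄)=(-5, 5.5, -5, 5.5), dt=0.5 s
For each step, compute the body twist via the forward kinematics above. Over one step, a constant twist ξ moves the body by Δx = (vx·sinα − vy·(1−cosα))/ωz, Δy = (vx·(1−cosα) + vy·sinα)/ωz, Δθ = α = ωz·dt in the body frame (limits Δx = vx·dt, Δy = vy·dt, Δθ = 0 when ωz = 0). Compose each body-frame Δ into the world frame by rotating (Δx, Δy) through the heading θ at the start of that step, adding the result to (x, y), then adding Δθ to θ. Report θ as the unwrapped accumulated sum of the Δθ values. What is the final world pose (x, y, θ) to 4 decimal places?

step 1: ξ=(vx,vy,ωz)=(-0.1700, -0.2300, -0.0333), dt=2.0 → body Δ=(-0.3551, -0.4483, -0.0667) → world pose (-0.3551, -0.4483, -0.0667)
step 2: ξ=(vx,vy,ωz)=(0.1400, 0.1400, -0.3333), dt=2.0 → body Δ=(0.3496, 0.1698, -0.6667) → world pose (0.0051, -0.3022, -0.7333)
step 3: ξ=(vx,vy,ωz)=(-0.0300, 0.0500, -0.5000), dt=0.5 → body Δ=(-0.0117, 0.0266, -0.2500) → world pose (0.0142, -0.2746, -0.9833)
step 4: ξ=(vx,vy,ωz)=(0.0200, 0.0000, 1.4000), dt=0.5 → body Δ=(0.0092, 0.0034, 0.7000) → world pose (0.0221, -0.2804, -0.2833)

(0.0221, -0.2804, -0.2833)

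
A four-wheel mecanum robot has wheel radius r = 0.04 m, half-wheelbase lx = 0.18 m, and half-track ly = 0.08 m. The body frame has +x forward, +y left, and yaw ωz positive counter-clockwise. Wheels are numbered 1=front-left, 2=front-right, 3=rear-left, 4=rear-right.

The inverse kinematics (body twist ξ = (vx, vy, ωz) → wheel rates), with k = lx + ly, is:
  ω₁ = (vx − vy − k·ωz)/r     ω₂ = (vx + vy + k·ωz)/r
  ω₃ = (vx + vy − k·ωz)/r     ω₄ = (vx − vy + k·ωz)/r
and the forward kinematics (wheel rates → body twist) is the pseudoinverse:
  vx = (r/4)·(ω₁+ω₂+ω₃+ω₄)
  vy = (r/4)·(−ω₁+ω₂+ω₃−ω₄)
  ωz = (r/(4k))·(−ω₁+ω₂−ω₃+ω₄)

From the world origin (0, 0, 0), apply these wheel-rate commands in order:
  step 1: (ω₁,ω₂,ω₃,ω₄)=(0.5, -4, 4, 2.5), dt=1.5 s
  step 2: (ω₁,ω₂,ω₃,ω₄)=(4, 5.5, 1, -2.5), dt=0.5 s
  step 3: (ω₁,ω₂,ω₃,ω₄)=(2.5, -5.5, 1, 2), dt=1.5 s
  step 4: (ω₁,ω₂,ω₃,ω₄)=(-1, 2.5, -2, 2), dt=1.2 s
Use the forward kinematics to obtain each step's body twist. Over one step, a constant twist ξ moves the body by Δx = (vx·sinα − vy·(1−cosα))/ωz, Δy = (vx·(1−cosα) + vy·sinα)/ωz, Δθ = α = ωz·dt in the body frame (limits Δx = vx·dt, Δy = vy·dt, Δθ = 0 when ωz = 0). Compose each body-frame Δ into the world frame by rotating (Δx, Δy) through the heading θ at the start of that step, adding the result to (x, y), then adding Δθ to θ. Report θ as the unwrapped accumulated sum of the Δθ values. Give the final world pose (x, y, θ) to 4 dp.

(0.0197, -0.1696, -0.4423)

step 1: ξ=(vx,vy,ωz)=(0.0300, -0.0300, -0.2308), dt=1.5 → body Δ=(0.0364, -0.0518, -0.3462) → world pose (0.0364, -0.0518, -0.3462)
step 2: ξ=(vx,vy,ωz)=(0.0800, 0.0500, -0.0769), dt=0.5 → body Δ=(0.0405, 0.0242, -0.0385) → world pose (0.0827, -0.0428, -0.3846)
step 3: ξ=(vx,vy,ωz)=(0.0000, -0.0900, -0.2692), dt=1.5 → body Δ=(-0.0269, -0.1314, -0.4038) → world pose (0.0085, -0.1544, -0.7885)
step 4: ξ=(vx,vy,ωz)=(0.0150, -0.0050, 0.2885), dt=1.2 → body Δ=(0.0187, -0.0028, 0.3462) → world pose (0.0197, -0.1696, -0.4423)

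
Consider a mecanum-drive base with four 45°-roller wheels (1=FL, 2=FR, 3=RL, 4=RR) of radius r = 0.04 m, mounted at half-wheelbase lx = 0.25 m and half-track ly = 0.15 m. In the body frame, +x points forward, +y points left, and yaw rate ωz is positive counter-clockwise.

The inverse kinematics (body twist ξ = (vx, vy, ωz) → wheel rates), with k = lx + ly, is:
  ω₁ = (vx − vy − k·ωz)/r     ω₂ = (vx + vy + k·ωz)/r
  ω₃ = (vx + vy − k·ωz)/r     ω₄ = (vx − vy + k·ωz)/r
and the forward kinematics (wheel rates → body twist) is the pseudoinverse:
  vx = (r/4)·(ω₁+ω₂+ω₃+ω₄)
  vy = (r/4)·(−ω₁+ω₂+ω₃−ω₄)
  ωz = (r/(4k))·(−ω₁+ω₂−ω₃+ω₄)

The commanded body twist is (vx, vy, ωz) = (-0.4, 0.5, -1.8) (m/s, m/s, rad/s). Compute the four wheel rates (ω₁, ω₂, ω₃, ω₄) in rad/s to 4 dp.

(-4.5000, -15.5000, 20.5000, -40.5000)

k = lx + ly = 0.25 + 0.15 = 0.4000;  k·ωz = 0.4000·-1.8 = -0.7200
ω₁ (FL) = (vx − vy − k·ωz)/r = -0.1800/0.04 = -4.5000
ω₂ (FR) = (vx + vy + k·ωz)/r = -0.6200/0.04 = -15.5000
ω₃ (RL) = (vx + vy − k·ωz)/r = 0.8200/0.04 = 20.5000
ω₄ (RR) = (vx − vy + k·ωz)/r = -1.6200/0.04 = -40.5000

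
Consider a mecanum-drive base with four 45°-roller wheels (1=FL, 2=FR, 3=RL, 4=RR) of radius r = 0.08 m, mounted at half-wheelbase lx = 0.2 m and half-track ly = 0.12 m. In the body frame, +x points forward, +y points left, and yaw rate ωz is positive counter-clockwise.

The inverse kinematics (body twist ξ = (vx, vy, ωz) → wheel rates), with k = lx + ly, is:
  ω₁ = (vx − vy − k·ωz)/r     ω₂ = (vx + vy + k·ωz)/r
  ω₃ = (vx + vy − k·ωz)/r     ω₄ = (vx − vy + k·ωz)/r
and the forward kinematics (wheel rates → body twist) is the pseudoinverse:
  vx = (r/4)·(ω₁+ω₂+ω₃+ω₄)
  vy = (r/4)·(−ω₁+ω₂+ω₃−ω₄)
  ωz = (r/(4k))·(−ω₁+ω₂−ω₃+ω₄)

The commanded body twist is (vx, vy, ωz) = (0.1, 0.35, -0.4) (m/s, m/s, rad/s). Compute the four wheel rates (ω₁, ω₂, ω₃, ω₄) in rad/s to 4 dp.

(-1.5250, 4.0250, 7.2250, -4.7250)

k = lx + ly = 0.2 + 0.12 = 0.3200;  k·ωz = 0.3200·-0.4 = -0.1280
ω₁ (FL) = (vx − vy − k·ωz)/r = -0.1220/0.08 = -1.5250
ω₂ (FR) = (vx + vy + k·ωz)/r = 0.3220/0.08 = 4.0250
ω₃ (RL) = (vx + vy − k·ωz)/r = 0.5780/0.08 = 7.2250
ω₄ (RR) = (vx − vy + k·ωz)/r = -0.3780/0.08 = -4.7250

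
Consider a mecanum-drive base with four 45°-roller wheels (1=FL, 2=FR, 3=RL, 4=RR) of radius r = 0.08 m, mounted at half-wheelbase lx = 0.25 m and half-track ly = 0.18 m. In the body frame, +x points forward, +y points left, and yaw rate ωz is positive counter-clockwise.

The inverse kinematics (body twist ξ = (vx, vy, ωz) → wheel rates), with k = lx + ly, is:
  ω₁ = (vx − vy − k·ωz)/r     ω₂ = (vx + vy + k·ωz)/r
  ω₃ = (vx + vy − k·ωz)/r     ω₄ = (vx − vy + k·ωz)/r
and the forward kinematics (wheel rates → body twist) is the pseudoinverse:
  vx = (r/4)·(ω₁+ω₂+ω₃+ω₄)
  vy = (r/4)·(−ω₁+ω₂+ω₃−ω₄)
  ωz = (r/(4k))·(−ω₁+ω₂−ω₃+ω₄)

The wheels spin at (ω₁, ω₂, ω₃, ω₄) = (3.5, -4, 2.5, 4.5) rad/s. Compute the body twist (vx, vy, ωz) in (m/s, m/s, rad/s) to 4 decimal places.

k = lx + ly = 0.25 + 0.18 = 0.4300
ω₁+ω₂+ω₃+ω₄ = 6.5000  →  vx = (0.08/4)·6.5000 = 0.1300
−ω₁+ω₂+ω₃−ω₄ = -9.5000  →  vy = (0.08/4)·-9.5000 = -0.1900
−ω₁+ω₂−ω₃+ω₄ = -5.5000  →  ωz = (0.08/1.7200)·-5.5000 = -0.2558

(0.1300, -0.1900, -0.2558)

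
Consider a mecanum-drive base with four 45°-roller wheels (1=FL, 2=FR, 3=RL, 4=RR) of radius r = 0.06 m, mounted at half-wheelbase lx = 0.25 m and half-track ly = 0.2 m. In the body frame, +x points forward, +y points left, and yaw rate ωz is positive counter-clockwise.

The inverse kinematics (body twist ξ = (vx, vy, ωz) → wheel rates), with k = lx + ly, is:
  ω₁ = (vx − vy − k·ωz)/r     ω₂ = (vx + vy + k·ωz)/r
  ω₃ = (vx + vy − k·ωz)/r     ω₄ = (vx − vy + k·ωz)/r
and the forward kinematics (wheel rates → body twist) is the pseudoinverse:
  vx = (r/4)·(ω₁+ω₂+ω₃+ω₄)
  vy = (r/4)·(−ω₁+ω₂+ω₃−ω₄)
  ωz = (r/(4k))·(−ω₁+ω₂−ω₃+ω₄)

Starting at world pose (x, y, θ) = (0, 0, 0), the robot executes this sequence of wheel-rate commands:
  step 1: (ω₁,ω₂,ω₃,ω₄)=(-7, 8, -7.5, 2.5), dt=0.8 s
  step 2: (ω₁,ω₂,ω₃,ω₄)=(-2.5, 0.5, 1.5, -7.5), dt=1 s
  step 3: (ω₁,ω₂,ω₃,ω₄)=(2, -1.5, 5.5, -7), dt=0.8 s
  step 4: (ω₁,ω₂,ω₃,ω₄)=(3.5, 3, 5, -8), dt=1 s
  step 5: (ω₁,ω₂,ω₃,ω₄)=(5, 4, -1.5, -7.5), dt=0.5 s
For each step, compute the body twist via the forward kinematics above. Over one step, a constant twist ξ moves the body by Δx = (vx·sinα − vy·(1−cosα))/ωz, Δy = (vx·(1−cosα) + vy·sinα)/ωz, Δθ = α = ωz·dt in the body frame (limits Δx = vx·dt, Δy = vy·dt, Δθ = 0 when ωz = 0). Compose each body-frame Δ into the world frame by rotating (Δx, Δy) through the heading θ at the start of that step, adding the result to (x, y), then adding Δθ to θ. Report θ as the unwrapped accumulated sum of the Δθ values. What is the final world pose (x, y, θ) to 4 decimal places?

step 1: ξ=(vx,vy,ωz)=(-0.0600, 0.0750, 0.8333), dt=0.8 → body Δ=(-0.0638, 0.0402, 0.6667) → world pose (-0.0638, 0.0402, 0.6667)
step 2: ξ=(vx,vy,ωz)=(-0.1200, 0.1800, -0.2000), dt=1.0 → body Δ=(-0.1013, 0.1908, -0.2000) → world pose (-0.2613, 0.1275, 0.4667)
step 3: ξ=(vx,vy,ωz)=(-0.0150, 0.1350, -0.5333), dt=0.8 → body Δ=(0.0111, 0.1073, -0.4267) → world pose (-0.2997, 0.2283, 0.0400)
step 4: ξ=(vx,vy,ωz)=(0.0525, 0.1875, -0.4500), dt=1.0 → body Δ=(0.0922, 0.1696, -0.4500) → world pose (-0.2144, 0.4015, -0.4100)
step 5: ξ=(vx,vy,ωz)=(0.0000, 0.0750, -0.2333), dt=0.5 → body Δ=(0.0022, 0.0374, -0.1167) → world pose (-0.1974, 0.4349, -0.5267)

(-0.1974, 0.4349, -0.5267)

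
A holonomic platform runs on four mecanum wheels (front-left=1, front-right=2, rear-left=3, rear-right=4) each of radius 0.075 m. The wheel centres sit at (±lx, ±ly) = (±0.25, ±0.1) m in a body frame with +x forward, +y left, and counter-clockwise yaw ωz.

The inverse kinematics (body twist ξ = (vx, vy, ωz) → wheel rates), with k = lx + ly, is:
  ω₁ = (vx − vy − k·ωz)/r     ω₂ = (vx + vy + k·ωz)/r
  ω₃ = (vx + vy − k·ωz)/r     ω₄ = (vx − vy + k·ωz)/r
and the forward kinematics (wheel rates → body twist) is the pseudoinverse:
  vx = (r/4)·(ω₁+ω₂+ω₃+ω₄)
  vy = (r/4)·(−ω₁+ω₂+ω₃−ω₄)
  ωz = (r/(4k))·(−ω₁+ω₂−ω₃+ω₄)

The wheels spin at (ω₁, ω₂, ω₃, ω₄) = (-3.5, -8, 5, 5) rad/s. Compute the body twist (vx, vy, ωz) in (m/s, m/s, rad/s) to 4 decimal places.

k = lx + ly = 0.25 + 0.1 = 0.3500
ω₁+ω₂+ω₃+ω₄ = -1.5000  →  vx = (0.075/4)·-1.5000 = -0.0281
−ω₁+ω₂+ω₃−ω₄ = -4.5000  →  vy = (0.075/4)·-4.5000 = -0.0844
−ω₁+ω₂−ω₃+ω₄ = -4.5000  →  ωz = (0.075/1.4000)·-4.5000 = -0.2411

(-0.0281, -0.0844, -0.2411)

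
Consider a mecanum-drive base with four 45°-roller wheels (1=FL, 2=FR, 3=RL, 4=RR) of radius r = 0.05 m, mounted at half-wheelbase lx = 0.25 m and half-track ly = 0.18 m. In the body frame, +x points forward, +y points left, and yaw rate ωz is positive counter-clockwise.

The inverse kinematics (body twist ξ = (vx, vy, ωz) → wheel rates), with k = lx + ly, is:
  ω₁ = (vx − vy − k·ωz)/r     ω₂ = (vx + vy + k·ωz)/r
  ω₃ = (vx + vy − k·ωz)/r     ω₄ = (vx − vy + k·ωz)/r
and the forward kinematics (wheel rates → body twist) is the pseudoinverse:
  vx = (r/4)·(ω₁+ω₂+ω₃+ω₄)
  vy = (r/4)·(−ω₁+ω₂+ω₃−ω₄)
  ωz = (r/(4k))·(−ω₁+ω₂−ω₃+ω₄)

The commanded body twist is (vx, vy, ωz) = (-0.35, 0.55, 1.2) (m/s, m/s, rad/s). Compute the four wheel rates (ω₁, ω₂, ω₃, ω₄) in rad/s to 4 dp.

(-28.3200, 14.3200, -6.3200, -7.6800)

k = lx + ly = 0.25 + 0.18 = 0.4300;  k·ωz = 0.4300·1.2 = 0.5160
ω₁ (FL) = (vx − vy − k·ωz)/r = -1.4160/0.05 = -28.3200
ω₂ (FR) = (vx + vy + k·ωz)/r = 0.7160/0.05 = 14.3200
ω₃ (RL) = (vx + vy − k·ωz)/r = -0.3160/0.05 = -6.3200
ω₄ (RR) = (vx − vy + k·ωz)/r = -0.3840/0.05 = -7.6800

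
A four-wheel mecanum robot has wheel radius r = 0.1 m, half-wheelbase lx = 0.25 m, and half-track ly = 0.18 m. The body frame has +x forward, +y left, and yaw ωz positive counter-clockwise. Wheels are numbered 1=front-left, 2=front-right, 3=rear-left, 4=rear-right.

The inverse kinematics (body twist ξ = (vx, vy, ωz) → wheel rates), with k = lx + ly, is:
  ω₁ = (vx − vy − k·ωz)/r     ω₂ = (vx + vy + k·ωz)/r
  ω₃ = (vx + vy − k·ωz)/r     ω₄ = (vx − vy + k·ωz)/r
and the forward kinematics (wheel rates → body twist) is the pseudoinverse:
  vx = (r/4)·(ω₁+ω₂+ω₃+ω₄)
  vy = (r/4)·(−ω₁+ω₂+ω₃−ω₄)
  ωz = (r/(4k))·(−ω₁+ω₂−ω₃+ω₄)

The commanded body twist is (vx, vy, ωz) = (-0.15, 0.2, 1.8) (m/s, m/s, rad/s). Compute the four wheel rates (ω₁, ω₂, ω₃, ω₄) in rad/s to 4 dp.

(-11.2400, 8.2400, -7.2400, 4.2400)

k = lx + ly = 0.25 + 0.18 = 0.4300;  k·ωz = 0.4300·1.8 = 0.7740
ω₁ (FL) = (vx − vy − k·ωz)/r = -1.1240/0.1 = -11.2400
ω₂ (FR) = (vx + vy + k·ωz)/r = 0.8240/0.1 = 8.2400
ω₃ (RL) = (vx + vy − k·ωz)/r = -0.7240/0.1 = -7.2400
ω₄ (RR) = (vx − vy + k·ωz)/r = 0.4240/0.1 = 4.2400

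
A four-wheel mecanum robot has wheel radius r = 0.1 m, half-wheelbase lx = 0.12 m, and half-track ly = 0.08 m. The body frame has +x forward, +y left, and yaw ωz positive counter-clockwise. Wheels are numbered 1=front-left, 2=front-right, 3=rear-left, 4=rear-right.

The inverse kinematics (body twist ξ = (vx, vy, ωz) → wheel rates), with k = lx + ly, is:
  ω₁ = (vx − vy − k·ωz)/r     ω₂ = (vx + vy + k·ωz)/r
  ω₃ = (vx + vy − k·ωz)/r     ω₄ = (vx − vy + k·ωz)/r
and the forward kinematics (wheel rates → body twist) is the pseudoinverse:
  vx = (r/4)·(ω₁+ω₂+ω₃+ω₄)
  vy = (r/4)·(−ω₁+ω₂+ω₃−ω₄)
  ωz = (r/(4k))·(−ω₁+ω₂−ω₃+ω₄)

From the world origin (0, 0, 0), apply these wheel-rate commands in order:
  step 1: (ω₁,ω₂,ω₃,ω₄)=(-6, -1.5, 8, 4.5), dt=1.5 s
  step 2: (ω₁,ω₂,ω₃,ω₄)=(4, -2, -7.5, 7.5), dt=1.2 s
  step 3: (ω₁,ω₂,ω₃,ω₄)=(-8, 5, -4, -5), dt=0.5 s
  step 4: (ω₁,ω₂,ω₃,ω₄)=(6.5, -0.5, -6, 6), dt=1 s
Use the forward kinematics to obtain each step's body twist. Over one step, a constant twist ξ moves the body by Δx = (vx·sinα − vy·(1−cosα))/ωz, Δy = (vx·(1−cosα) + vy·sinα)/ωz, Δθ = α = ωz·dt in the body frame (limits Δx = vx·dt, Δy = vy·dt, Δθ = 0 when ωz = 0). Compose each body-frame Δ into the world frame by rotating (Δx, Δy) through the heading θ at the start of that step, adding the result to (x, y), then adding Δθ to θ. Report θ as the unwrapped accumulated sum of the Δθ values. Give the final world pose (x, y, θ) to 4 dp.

(0.6399, 0.2597, 2.9125)

step 1: ξ=(vx,vy,ωz)=(0.1250, 0.2000, 0.1250), dt=1.5 → body Δ=(0.1584, 0.3158, 0.1875) → world pose (0.1584, 0.3158, 0.1875)
step 2: ξ=(vx,vy,ωz)=(0.0500, -0.5250, 1.1250), dt=1.2 → body Δ=(0.4078, -0.4206, 1.3500) → world pose (0.6374, -0.0215, 1.5375)
step 3: ξ=(vx,vy,ωz)=(-0.3000, 0.3500, 1.5000), dt=0.5 → body Δ=(-0.1989, 0.1054, 0.7500) → world pose (0.5255, -0.2168, 2.2875)
step 4: ξ=(vx,vy,ωz)=(0.1500, -0.4750, 0.6250), dt=1.0 → body Δ=(0.2841, -0.3993, 0.6250) → world pose (0.6399, 0.2597, 2.9125)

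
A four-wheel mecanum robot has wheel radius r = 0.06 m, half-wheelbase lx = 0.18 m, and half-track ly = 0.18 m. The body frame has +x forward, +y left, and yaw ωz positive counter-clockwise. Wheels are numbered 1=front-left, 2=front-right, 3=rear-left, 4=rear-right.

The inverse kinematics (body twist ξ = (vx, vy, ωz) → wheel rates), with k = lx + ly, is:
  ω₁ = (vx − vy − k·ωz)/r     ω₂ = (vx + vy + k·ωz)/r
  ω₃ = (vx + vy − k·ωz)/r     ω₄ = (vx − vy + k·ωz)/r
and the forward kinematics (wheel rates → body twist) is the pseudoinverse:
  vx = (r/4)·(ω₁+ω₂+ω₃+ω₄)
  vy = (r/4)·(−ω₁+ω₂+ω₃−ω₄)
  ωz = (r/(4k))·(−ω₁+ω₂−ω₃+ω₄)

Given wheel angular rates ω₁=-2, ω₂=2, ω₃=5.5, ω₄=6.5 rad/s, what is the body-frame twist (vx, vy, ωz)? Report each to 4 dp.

(0.1800, 0.0450, 0.2083)

k = lx + ly = 0.18 + 0.18 = 0.3600
ω₁+ω₂+ω₃+ω₄ = 12.0000  →  vx = (0.06/4)·12.0000 = 0.1800
−ω₁+ω₂+ω₃−ω₄ = 3.0000  →  vy = (0.06/4)·3.0000 = 0.0450
−ω₁+ω₂−ω₃+ω₄ = 5.0000  →  ωz = (0.06/1.4400)·5.0000 = 0.2083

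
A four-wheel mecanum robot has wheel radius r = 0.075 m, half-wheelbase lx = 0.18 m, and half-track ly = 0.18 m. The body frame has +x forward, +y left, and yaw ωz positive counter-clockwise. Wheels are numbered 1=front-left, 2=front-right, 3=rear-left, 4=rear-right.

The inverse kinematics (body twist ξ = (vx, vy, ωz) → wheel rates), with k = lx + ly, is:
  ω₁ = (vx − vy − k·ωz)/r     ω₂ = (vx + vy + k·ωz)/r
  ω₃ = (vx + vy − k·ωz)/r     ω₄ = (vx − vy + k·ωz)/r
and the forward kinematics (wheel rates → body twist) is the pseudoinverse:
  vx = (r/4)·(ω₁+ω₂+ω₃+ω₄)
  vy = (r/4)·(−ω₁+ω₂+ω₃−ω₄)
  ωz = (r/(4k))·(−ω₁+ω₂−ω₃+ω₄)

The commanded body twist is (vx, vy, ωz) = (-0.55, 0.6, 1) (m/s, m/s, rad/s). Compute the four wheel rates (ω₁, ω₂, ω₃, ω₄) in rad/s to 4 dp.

(-20.1333, 5.4667, -4.1333, -10.5333)

k = lx + ly = 0.18 + 0.18 = 0.3600;  k·ωz = 0.3600·1 = 0.3600
ω₁ (FL) = (vx − vy − k·ωz)/r = -1.5100/0.075 = -20.1333
ω₂ (FR) = (vx + vy + k·ωz)/r = 0.4100/0.075 = 5.4667
ω₃ (RL) = (vx + vy − k·ωz)/r = -0.3100/0.075 = -4.1333
ω₄ (RR) = (vx − vy + k·ωz)/r = -0.7900/0.075 = -10.5333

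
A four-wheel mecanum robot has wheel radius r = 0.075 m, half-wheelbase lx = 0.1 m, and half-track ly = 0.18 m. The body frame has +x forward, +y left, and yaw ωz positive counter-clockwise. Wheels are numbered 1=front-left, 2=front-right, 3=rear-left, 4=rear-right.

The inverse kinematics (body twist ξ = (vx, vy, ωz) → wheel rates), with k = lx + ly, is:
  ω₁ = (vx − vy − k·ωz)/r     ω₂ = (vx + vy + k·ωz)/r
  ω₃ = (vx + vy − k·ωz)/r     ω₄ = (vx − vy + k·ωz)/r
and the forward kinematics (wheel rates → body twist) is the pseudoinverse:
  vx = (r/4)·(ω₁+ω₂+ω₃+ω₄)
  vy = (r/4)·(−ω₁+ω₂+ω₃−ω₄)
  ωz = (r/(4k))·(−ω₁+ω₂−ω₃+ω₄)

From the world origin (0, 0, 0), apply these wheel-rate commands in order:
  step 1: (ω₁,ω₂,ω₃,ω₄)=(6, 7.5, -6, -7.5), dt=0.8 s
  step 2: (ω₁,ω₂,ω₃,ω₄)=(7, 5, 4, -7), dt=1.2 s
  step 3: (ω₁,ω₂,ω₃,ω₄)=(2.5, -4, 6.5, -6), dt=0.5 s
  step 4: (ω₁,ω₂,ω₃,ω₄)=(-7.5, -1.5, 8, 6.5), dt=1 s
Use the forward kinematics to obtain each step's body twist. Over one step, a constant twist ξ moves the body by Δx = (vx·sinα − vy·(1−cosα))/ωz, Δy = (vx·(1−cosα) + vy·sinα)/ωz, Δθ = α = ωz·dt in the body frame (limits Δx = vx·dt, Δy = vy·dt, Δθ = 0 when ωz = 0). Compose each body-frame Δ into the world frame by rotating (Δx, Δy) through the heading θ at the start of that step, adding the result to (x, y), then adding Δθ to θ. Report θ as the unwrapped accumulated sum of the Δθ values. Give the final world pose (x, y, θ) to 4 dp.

step 1: ξ=(vx,vy,ωz)=(0.0000, 0.0563, 0.0000), dt=0.8 → body Δ=(0.0000, 0.0450, 0.0000) → world pose (0.0000, 0.0450, 0.0000)
step 2: ξ=(vx,vy,ωz)=(0.1688, 0.1688, -0.8705), dt=1.2 → body Δ=(0.2641, 0.0711, -1.0446) → world pose (0.2641, 0.1161, -1.0446)
step 3: ξ=(vx,vy,ωz)=(-0.0187, 0.1125, -1.2723), dt=0.5 → body Δ=(0.0085, 0.0554, -0.6362) → world pose (0.3163, 0.1366, -1.6808)
step 4: ξ=(vx,vy,ωz)=(0.1031, 0.1406, 0.3013), dt=1.0 → body Δ=(0.0805, 0.1539, 0.3013) → world pose (0.4605, 0.0396, -1.3795)

(0.4605, 0.0396, -1.3795)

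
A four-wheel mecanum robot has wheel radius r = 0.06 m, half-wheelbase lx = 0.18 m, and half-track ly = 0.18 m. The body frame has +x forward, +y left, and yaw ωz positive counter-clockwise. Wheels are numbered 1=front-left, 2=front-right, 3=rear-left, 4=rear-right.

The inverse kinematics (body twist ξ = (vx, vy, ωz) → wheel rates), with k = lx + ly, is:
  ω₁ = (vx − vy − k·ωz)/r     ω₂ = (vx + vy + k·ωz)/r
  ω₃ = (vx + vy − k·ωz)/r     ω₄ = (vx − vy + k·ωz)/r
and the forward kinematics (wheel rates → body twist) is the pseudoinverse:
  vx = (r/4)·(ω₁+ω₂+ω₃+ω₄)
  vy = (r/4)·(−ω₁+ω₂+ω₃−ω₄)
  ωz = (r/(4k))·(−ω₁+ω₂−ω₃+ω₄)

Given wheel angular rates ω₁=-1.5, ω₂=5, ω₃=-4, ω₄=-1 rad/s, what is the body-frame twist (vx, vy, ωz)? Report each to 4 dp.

k = lx + ly = 0.18 + 0.18 = 0.3600
ω₁+ω₂+ω₃+ω₄ = -1.5000  →  vx = (0.06/4)·-1.5000 = -0.0225
−ω₁+ω₂+ω₃−ω₄ = 3.5000  →  vy = (0.06/4)·3.5000 = 0.0525
−ω₁+ω₂−ω₃+ω₄ = 9.5000  →  ωz = (0.06/1.4400)·9.5000 = 0.3958

(-0.0225, 0.0525, 0.3958)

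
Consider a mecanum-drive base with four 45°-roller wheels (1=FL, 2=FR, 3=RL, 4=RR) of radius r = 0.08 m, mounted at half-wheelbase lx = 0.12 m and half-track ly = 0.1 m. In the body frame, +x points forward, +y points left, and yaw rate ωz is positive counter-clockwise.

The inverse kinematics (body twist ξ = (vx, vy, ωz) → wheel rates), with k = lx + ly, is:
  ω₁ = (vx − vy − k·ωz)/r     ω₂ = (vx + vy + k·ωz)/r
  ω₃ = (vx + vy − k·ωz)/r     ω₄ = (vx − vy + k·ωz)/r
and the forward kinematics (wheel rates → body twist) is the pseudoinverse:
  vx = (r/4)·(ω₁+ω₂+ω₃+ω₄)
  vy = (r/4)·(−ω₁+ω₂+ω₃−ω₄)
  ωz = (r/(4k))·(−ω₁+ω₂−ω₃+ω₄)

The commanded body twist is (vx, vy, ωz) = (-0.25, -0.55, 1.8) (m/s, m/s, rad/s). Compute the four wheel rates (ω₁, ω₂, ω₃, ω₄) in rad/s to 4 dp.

(-1.2000, -5.0500, -14.9500, 8.7000)

k = lx + ly = 0.12 + 0.1 = 0.2200;  k·ωz = 0.2200·1.8 = 0.3960
ω₁ (FL) = (vx − vy − k·ωz)/r = -0.0960/0.08 = -1.2000
ω₂ (FR) = (vx + vy + k·ωz)/r = -0.4040/0.08 = -5.0500
ω₃ (RL) = (vx + vy − k·ωz)/r = -1.1960/0.08 = -14.9500
ω₄ (RR) = (vx − vy + k·ωz)/r = 0.6960/0.08 = 8.7000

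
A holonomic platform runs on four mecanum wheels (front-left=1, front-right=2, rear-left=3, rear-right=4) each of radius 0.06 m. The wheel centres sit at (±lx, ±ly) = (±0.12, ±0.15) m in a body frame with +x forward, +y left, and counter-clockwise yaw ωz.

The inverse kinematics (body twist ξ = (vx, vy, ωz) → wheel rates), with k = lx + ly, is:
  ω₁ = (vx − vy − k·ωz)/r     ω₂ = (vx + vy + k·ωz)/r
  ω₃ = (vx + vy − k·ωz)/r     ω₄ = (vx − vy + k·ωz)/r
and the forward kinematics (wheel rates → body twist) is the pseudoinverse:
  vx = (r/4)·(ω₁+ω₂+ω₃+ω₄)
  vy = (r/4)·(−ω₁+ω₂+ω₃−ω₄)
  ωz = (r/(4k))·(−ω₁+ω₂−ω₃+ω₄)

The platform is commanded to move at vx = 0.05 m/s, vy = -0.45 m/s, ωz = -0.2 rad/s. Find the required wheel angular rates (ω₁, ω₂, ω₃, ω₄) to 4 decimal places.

k = lx + ly = 0.12 + 0.15 = 0.2700;  k·ωz = 0.2700·-0.2 = -0.0540
ω₁ (FL) = (vx − vy − k·ωz)/r = 0.5540/0.06 = 9.2333
ω₂ (FR) = (vx + vy + k·ωz)/r = -0.4540/0.06 = -7.5667
ω₃ (RL) = (vx + vy − k·ωz)/r = -0.3460/0.06 = -5.7667
ω₄ (RR) = (vx − vy + k·ωz)/r = 0.4460/0.06 = 7.4333

(9.2333, -7.5667, -5.7667, 7.4333)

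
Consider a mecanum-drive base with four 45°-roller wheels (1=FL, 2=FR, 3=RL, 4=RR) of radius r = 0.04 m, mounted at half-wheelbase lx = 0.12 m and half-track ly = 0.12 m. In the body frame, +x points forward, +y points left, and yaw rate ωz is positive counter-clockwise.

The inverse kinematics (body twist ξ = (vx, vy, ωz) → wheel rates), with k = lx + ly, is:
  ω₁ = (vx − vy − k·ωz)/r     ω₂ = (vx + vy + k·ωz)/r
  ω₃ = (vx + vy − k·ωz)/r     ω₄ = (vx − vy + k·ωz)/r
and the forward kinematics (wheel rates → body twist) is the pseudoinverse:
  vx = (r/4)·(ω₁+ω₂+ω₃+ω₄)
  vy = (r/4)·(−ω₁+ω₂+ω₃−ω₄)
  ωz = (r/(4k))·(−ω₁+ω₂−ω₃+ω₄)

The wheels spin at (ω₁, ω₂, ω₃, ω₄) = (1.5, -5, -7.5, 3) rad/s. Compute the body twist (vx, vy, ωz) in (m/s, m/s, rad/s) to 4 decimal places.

k = lx + ly = 0.12 + 0.12 = 0.2400
ω₁+ω₂+ω₃+ω₄ = -8.0000  →  vx = (0.04/4)·-8.0000 = -0.0800
−ω₁+ω₂+ω₃−ω₄ = -17.0000  →  vy = (0.04/4)·-17.0000 = -0.1700
−ω₁+ω₂−ω₃+ω₄ = 4.0000  →  ωz = (0.04/0.9600)·4.0000 = 0.1667

(-0.0800, -0.1700, 0.1667)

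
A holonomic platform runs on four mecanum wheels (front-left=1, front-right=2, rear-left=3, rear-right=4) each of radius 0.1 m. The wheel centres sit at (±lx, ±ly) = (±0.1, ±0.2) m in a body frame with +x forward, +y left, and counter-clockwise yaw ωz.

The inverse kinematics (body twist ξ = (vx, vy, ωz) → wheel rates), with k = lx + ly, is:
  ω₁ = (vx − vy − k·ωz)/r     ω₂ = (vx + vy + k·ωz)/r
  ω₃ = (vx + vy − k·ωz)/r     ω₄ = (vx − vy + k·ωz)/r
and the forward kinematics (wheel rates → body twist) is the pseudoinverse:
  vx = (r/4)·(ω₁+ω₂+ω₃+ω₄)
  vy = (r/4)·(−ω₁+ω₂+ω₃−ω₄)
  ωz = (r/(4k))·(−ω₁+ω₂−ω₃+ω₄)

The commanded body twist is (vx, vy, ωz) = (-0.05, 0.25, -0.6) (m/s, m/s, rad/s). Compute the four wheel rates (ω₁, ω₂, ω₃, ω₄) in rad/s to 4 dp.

k = lx + ly = 0.1 + 0.2 = 0.3000;  k·ωz = 0.3000·-0.6 = -0.1800
ω₁ (FL) = (vx − vy − k·ωz)/r = -0.1200/0.1 = -1.2000
ω₂ (FR) = (vx + vy + k·ωz)/r = 0.0200/0.1 = 0.2000
ω₃ (RL) = (vx + vy − k·ωz)/r = 0.3800/0.1 = 3.8000
ω₄ (RR) = (vx − vy + k·ωz)/r = -0.4800/0.1 = -4.8000

(-1.2000, 0.2000, 3.8000, -4.8000)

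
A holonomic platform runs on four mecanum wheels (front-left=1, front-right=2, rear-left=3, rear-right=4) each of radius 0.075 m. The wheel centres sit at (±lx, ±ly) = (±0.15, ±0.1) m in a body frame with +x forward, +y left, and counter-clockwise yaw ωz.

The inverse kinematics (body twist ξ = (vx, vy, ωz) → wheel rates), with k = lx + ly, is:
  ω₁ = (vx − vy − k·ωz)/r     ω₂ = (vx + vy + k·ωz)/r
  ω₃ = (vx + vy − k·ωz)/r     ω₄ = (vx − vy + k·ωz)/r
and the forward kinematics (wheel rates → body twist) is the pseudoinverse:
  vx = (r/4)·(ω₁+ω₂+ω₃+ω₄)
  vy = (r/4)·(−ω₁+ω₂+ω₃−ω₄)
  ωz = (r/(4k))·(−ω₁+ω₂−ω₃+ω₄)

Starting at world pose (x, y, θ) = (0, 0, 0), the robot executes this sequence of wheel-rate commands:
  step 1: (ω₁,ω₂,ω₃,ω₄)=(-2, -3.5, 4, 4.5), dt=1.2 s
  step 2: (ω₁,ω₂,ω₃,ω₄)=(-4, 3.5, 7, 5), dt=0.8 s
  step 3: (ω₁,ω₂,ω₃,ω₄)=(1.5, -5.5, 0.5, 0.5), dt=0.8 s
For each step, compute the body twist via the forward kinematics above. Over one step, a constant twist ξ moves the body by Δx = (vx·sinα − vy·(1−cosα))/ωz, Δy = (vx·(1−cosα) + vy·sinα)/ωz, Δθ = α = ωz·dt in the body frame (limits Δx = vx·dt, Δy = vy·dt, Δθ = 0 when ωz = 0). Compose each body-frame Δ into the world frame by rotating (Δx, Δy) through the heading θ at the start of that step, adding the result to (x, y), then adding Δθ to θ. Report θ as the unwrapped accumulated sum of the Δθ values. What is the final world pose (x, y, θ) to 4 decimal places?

(0.1845, 0.0008, -0.1800)

step 1: ξ=(vx,vy,ωz)=(0.0562, -0.0375, -0.0750), dt=1.2 → body Δ=(0.0654, -0.0480, -0.0900) → world pose (0.0654, -0.0480, -0.0900)
step 2: ξ=(vx,vy,ωz)=(0.2156, 0.1781, 0.4125), dt=0.8 → body Δ=(0.1461, 0.1681, 0.3300) → world pose (0.2260, 0.1063, 0.2400)
step 3: ξ=(vx,vy,ωz)=(-0.0562, -0.1312, -0.5250), dt=0.8 → body Δ=(-0.0654, -0.0926, -0.4200) → world pose (0.1845, 0.0008, -0.1800)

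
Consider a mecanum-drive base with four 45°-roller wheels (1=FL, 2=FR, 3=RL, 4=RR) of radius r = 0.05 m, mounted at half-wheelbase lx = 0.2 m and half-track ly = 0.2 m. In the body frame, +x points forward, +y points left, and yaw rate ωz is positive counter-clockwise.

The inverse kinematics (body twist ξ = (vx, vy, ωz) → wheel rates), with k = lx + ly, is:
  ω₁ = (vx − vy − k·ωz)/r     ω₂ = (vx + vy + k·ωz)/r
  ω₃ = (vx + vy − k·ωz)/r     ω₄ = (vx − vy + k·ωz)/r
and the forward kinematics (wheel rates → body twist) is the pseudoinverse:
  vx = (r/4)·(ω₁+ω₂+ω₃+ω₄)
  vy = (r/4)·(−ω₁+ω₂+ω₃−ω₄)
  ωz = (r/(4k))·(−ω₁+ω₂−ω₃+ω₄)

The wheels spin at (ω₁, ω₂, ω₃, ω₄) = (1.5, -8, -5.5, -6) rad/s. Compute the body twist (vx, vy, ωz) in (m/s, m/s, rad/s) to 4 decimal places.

(-0.2250, -0.1125, -0.3125)

k = lx + ly = 0.2 + 0.2 = 0.4000
ω₁+ω₂+ω₃+ω₄ = -18.0000  →  vx = (0.05/4)·-18.0000 = -0.2250
−ω₁+ω₂+ω₃−ω₄ = -9.0000  →  vy = (0.05/4)·-9.0000 = -0.1125
−ω₁+ω₂−ω₃+ω₄ = -10.0000  →  ωz = (0.05/1.6000)·-10.0000 = -0.3125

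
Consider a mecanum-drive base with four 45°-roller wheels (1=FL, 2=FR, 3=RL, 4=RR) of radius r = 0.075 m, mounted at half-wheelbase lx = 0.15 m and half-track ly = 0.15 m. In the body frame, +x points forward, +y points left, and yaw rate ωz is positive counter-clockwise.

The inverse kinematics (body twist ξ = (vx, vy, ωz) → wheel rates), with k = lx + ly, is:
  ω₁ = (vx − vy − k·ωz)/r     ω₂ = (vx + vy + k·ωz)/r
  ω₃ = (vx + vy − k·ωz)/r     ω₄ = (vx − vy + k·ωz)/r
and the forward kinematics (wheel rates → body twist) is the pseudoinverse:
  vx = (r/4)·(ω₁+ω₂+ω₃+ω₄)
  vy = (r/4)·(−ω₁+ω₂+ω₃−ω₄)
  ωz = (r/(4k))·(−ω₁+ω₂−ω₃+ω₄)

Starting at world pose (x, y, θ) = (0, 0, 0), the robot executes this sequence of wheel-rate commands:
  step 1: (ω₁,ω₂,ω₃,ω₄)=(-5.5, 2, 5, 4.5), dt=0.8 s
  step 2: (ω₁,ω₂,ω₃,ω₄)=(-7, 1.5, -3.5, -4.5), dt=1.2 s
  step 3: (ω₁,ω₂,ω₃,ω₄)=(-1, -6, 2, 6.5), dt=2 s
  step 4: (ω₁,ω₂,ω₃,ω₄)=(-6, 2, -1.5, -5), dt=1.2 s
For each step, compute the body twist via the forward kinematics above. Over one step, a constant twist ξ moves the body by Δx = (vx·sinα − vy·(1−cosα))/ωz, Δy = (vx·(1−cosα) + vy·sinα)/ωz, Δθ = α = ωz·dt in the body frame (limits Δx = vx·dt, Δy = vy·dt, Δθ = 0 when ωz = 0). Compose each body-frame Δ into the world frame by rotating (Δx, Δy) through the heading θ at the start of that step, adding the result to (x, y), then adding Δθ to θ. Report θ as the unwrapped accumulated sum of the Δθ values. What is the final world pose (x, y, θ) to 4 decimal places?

step 1: ξ=(vx,vy,ωz)=(0.1125, 0.1500, 0.4375), dt=0.8 → body Δ=(0.0674, 0.1332, 0.3500) → world pose (0.0674, 0.1332, 0.3500)
step 2: ξ=(vx,vy,ωz)=(-0.2531, 0.1781, 0.4688), dt=1.2 → body Δ=(-0.3465, 0.1195, 0.5625) → world pose (-0.2991, 0.1265, 0.9125)
step 3: ξ=(vx,vy,ωz)=(0.0281, -0.1781, -0.0312), dt=2.0 → body Δ=(0.0451, -0.3578, -0.0625) → world pose (0.0115, -0.0567, 0.8500)
step 4: ξ=(vx,vy,ωz)=(-0.1969, 0.2156, 0.2812), dt=1.2 → body Δ=(-0.2750, 0.2144, 0.3375) → world pose (-0.3311, -0.1218, 1.1875)

(-0.3311, -0.1218, 1.1875)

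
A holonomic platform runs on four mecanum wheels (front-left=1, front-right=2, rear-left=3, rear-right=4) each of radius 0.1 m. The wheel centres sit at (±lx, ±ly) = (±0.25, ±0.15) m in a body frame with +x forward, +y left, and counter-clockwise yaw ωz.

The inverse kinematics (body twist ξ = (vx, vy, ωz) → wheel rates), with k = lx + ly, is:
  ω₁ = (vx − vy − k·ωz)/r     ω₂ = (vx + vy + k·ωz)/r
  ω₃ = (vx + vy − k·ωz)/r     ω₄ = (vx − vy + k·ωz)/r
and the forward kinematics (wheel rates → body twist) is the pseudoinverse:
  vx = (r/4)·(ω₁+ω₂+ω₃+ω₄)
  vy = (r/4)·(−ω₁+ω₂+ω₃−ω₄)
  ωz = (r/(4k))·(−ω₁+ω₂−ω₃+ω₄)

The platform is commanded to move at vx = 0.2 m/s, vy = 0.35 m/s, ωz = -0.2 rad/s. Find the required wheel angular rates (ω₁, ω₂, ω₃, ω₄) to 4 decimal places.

(-0.7000, 4.7000, 6.3000, -2.3000)

k = lx + ly = 0.25 + 0.15 = 0.4000;  k·ωz = 0.4000·-0.2 = -0.0800
ω₁ (FL) = (vx − vy − k·ωz)/r = -0.0700/0.1 = -0.7000
ω₂ (FR) = (vx + vy + k·ωz)/r = 0.4700/0.1 = 4.7000
ω₃ (RL) = (vx + vy − k·ωz)/r = 0.6300/0.1 = 6.3000
ω₄ (RR) = (vx − vy + k·ωz)/r = -0.2300/0.1 = -2.3000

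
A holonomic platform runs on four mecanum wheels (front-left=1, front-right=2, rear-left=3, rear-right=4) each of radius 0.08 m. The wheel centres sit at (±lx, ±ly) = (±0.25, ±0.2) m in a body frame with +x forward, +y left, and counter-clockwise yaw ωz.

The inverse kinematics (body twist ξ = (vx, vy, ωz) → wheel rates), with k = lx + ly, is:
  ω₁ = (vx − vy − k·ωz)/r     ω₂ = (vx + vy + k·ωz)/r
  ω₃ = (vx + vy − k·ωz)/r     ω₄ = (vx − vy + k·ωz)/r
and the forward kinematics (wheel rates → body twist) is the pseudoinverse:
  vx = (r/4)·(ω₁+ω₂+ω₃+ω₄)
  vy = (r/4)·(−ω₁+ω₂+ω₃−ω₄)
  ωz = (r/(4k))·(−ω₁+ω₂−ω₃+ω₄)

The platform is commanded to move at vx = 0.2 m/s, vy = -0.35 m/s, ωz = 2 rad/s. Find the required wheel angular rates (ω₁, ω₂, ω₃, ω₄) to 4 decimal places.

(-4.3750, 9.3750, -13.1250, 18.1250)

k = lx + ly = 0.25 + 0.2 = 0.4500;  k·ωz = 0.4500·2 = 0.9000
ω₁ (FL) = (vx − vy − k·ωz)/r = -0.3500/0.08 = -4.3750
ω₂ (FR) = (vx + vy + k·ωz)/r = 0.7500/0.08 = 9.3750
ω₃ (RL) = (vx + vy − k·ωz)/r = -1.0500/0.08 = -13.1250
ω₄ (RR) = (vx − vy + k·ωz)/r = 1.4500/0.08 = 18.1250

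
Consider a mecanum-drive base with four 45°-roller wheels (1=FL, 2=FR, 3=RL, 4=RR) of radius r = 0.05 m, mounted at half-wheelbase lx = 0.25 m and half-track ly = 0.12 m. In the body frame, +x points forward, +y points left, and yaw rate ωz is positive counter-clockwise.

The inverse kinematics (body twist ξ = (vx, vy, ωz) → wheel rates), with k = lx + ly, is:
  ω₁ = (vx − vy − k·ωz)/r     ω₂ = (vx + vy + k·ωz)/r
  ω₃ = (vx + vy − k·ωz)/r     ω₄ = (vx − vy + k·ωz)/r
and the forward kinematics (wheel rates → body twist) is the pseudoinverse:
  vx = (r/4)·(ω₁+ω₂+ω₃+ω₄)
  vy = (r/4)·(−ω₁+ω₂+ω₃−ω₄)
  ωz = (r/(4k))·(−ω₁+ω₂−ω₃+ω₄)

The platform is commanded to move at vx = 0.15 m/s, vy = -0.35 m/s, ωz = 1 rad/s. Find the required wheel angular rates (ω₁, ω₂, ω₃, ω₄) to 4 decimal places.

(2.6000, 3.4000, -11.4000, 17.4000)

k = lx + ly = 0.25 + 0.12 = 0.3700;  k·ωz = 0.3700·1 = 0.3700
ω₁ (FL) = (vx − vy − k·ωz)/r = 0.1300/0.05 = 2.6000
ω₂ (FR) = (vx + vy + k·ωz)/r = 0.1700/0.05 = 3.4000
ω₃ (RL) = (vx + vy − k·ωz)/r = -0.5700/0.05 = -11.4000
ω₄ (RR) = (vx − vy + k·ωz)/r = 0.8700/0.05 = 17.4000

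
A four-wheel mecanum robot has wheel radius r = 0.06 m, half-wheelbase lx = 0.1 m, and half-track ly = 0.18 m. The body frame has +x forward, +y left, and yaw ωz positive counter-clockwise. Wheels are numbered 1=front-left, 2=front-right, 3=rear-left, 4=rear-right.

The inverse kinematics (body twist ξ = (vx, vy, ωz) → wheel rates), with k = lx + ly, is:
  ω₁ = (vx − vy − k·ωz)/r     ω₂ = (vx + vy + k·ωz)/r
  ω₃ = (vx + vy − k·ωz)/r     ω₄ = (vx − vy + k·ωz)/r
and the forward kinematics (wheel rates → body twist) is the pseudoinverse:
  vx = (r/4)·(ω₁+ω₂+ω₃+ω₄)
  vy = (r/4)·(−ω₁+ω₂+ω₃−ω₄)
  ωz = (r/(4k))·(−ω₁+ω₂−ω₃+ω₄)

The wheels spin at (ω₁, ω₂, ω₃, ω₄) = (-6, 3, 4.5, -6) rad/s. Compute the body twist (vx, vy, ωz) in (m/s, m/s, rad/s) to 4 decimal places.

(-0.0675, 0.2925, -0.0804)

k = lx + ly = 0.1 + 0.18 = 0.2800
ω₁+ω₂+ω₃+ω₄ = -4.5000  →  vx = (0.06/4)·-4.5000 = -0.0675
−ω₁+ω₂+ω₃−ω₄ = 19.5000  →  vy = (0.06/4)·19.5000 = 0.2925
−ω₁+ω₂−ω₃+ω₄ = -1.5000  →  ωz = (0.06/1.1200)·-1.5000 = -0.0804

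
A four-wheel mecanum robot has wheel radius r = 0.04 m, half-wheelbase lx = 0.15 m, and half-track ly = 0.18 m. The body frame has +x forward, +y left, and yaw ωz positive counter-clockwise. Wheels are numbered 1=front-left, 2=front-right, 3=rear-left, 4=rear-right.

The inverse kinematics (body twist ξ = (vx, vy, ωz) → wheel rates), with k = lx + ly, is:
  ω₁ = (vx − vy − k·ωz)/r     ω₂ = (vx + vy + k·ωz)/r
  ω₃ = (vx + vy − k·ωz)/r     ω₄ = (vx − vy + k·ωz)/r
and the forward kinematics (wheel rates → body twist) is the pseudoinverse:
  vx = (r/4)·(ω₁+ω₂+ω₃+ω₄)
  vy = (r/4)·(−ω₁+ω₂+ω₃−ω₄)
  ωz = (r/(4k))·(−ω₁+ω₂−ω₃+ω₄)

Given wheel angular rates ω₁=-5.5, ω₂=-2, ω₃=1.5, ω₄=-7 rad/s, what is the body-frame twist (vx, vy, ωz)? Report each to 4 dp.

(-0.1300, 0.1200, -0.1515)

k = lx + ly = 0.15 + 0.18 = 0.3300
ω₁+ω₂+ω₃+ω₄ = -13.0000  →  vx = (0.04/4)·-13.0000 = -0.1300
−ω₁+ω₂+ω₃−ω₄ = 12.0000  →  vy = (0.04/4)·12.0000 = 0.1200
−ω₁+ω₂−ω₃+ω₄ = -5.0000  →  ωz = (0.04/1.3200)·-5.0000 = -0.1515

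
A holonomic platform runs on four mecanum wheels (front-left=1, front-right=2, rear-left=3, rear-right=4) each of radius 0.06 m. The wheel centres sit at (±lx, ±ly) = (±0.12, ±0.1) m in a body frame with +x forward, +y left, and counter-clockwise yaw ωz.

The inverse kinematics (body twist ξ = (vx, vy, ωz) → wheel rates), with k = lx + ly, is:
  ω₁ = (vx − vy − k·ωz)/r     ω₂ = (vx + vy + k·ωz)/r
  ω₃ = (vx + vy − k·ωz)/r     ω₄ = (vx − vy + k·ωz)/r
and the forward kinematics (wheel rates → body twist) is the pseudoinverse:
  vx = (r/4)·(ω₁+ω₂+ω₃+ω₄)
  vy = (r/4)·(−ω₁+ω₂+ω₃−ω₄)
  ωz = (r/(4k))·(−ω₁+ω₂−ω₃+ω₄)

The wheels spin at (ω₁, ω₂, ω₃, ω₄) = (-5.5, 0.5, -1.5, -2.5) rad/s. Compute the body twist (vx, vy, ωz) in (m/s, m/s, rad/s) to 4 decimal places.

(-0.1350, 0.1050, 0.3409)

k = lx + ly = 0.12 + 0.1 = 0.2200
ω₁+ω₂+ω₃+ω₄ = -9.0000  →  vx = (0.06/4)·-9.0000 = -0.1350
−ω₁+ω₂+ω₃−ω₄ = 7.0000  →  vy = (0.06/4)·7.0000 = 0.1050
−ω₁+ω₂−ω₃+ω₄ = 5.0000  →  ωz = (0.06/0.8800)·5.0000 = 0.3409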